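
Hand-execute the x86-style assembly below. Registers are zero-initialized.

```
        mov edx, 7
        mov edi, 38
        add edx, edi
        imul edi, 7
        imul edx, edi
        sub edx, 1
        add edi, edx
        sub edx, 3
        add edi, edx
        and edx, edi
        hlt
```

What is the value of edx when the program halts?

3720

after mov edx, 7: edx=7
after mov edi, 38: edi=38
after add edx, edi: edx=7+38=45
after imul edi, 7: edi=38*7=266
after imul edx, edi: edx=45*266=11970
after sub edx, 1: edx=11970-1=11969
after add edi, edx: edi=266+11969=12235
after sub edx, 3: edx=11969-3=11966
after add edi, edx: edi=12235+11966=24201
after and edx, edi: edx=11966&24201=3720
halt.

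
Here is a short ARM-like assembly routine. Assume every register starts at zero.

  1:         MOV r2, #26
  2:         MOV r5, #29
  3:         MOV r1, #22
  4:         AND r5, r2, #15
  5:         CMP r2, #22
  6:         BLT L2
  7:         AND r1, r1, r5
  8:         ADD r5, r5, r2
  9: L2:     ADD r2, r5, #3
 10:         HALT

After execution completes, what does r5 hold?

36

r2=26
r5=29
r1=22
r5=26&15=10
CMP r2, #22  (cmp 26,22)
BLT L2: not taken
r1=22&10=2
r5=10+26=36
r2=36+3=39
halt.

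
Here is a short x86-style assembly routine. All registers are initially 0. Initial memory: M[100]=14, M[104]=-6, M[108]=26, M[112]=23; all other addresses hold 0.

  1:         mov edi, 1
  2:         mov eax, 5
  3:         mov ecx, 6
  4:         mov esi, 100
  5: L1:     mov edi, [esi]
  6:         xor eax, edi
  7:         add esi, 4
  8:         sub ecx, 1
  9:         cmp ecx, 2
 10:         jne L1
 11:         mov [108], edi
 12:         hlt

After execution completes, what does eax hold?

-4

after mov edi, 1: edi=1
after mov eax, 5: eax=5
after mov ecx, 6: ecx=6
after mov esi, 100: esi=100
after mov edi, [esi]: edi=M[100]=14
after xor eax, edi: eax=5^14=11
after add esi, 4: esi=100+4=104
after sub ecx, 1: ecx=6-1=5
cmp ecx, 2  (cmp 5,2)
jne L1: taken
after mov edi, [esi]: edi=M[104]=-6
after xor eax, edi: eax=11^(-6)=-15
after add esi, 4: esi=104+4=108
after sub ecx, 1: ecx=5-1=4
cmp ecx, 2  (cmp 4,2)
jne L1: taken
after mov edi, [esi]: edi=M[108]=26
after xor eax, edi: eax=(-15)^26=-21
after add esi, 4: esi=108+4=112
after sub ecx, 1: ecx=4-1=3
cmp ecx, 2  (cmp 3,2)
jne L1: taken
after mov edi, [esi]: edi=M[112]=23
after xor eax, edi: eax=(-21)^23=-4
after add esi, 4: esi=112+4=116
after sub ecx, 1: ecx=3-1=2
cmp ecx, 2  (cmp 2,2)
jne L1: not taken
mov [108], edi → M[108]=23
halt.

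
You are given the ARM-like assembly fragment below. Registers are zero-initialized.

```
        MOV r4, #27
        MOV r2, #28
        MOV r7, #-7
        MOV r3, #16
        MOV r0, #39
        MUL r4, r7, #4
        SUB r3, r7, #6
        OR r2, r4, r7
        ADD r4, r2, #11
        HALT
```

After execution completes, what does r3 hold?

r4=27
r2=28
r7=-7
r3=16
r0=39
r4=(-7)*4=-28
r3=(-7)-6=-13
r2=(-28)|(-7)=-3
r4=(-3)+11=8
halt.

-13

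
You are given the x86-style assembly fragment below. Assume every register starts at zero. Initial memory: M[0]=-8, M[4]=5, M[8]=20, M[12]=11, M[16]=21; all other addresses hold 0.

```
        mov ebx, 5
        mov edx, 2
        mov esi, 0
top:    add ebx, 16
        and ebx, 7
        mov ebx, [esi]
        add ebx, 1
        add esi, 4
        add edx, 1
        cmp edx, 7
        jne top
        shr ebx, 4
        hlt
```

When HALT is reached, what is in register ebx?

1

mov ebx, 5 → ebx=5
mov edx, 2 → edx=2
mov esi, 0 → esi=0
add ebx, 16 → ebx=5+16=21
and ebx, 7 → ebx=21&7=5
mov ebx, [esi] → ebx=M[0]=-8
add ebx, 1 → ebx=(-8)+1=-7
add esi, 4 → esi=0+4=4
add edx, 1 → edx=2+1=3
cmp edx, 7  (cmp 3,7)
jne top: taken
add ebx, 16 → ebx=(-7)+16=9
and ebx, 7 → ebx=9&7=1
mov ebx, [esi] → ebx=M[4]=5
add ebx, 1 → ebx=5+1=6
add esi, 4 → esi=4+4=8
add edx, 1 → edx=3+1=4
cmp edx, 7  (cmp 4,7)
jne top: taken
add ebx, 16 → ebx=6+16=22
and ebx, 7 → ebx=22&7=6
mov ebx, [esi] → ebx=M[8]=20
add ebx, 1 → ebx=20+1=21
add esi, 4 → esi=8+4=12
add edx, 1 → edx=4+1=5
cmp edx, 7  (cmp 5,7)
jne top: taken
add ebx, 16 → ebx=21+16=37
and ebx, 7 → ebx=37&7=5
mov ebx, [esi] → ebx=M[12]=11
add ebx, 1 → ebx=11+1=12
add esi, 4 → esi=12+4=16
add edx, 1 → edx=5+1=6
cmp edx, 7  (cmp 6,7)
jne top: taken
add ebx, 16 → ebx=12+16=28
and ebx, 7 → ebx=28&7=4
mov ebx, [esi] → ebx=M[16]=21
add ebx, 1 → ebx=21+1=22
add esi, 4 → esi=16+4=20
add edx, 1 → edx=6+1=7
cmp edx, 7  (cmp 7,7)
jne top: not taken
shr ebx, 4 → ebx=22>>4=1
halt.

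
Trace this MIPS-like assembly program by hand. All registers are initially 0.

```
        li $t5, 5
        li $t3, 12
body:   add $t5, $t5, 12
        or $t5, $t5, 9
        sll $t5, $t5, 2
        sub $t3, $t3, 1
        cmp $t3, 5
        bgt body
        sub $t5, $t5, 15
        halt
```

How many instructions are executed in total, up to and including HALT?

46

li $t5, 5 → $t5=5
li $t3, 12 → $t3=12
add $t5, $t5, 12 → $t5=5+12=17
or $t5, $t5, 9 → $t5=17|9=25
sll $t5, $t5, 2 → $t5=25<<2=100
sub $t3, $t3, 1 → $t3=12-1=11
cmp $t3, 5  (cmp 11,5)
bgt body: taken
add $t5, $t5, 12 → $t5=100+12=112
or $t5, $t5, 9 → $t5=112|9=121
sll $t5, $t5, 2 → $t5=121<<2=484
sub $t3, $t3, 1 → $t3=11-1=10
cmp $t3, 5  (cmp 10,5)
bgt body: taken
add $t5, $t5, 12 → $t5=484+12=496
or $t5, $t5, 9 → $t5=496|9=505
sll $t5, $t5, 2 → $t5=505<<2=2020
sub $t3, $t3, 1 → $t3=10-1=9
cmp $t3, 5  (cmp 9,5)
bgt body: taken
add $t5, $t5, 12 → $t5=2020+12=2032
or $t5, $t5, 9 → $t5=2032|9=2041
sll $t5, $t5, 2 → $t5=2041<<2=8164
sub $t3, $t3, 1 → $t3=9-1=8
cmp $t3, 5  (cmp 8,5)
bgt body: taken
add $t5, $t5, 12 → $t5=8164+12=8176
or $t5, $t5, 9 → $t5=8176|9=8185
sll $t5, $t5, 2 → $t5=8185<<2=32740
sub $t3, $t3, 1 → $t3=8-1=7
cmp $t3, 5  (cmp 7,5)
bgt body: taken
add $t5, $t5, 12 → $t5=32740+12=32752
or $t5, $t5, 9 → $t5=32752|9=32761
sll $t5, $t5, 2 → $t5=32761<<2=131044
sub $t3, $t3, 1 → $t3=7-1=6
cmp $t3, 5  (cmp 6,5)
bgt body: taken
add $t5, $t5, 12 → $t5=131044+12=131056
or $t5, $t5, 9 → $t5=131056|9=131065
sll $t5, $t5, 2 → $t5=131065<<2=524260
sub $t3, $t3, 1 → $t3=6-1=5
cmp $t3, 5  (cmp 5,5)
bgt body: not taken
sub $t5, $t5, 15 → $t5=524260-15=524245
halt.
Total executed instructions: 46.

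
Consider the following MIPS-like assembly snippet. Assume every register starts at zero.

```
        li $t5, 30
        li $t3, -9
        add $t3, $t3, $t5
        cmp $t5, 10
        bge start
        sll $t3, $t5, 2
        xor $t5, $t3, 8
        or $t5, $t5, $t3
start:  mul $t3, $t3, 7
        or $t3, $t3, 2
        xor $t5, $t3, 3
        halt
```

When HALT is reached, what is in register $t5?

$t5=30
$t3=-9
$t3=(-9)+30=21
cmp $t5, 10  (cmp 30,10)
bge start: taken
$t3=21*7=147
$t3=147|2=147
$t5=147^3=144
halt.

144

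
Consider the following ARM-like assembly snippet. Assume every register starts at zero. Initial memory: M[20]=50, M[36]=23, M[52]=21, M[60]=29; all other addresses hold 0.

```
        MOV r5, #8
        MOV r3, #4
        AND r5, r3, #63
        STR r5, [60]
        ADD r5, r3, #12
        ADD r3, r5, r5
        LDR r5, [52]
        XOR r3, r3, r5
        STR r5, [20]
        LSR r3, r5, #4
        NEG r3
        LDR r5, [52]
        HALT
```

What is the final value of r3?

-1

after MOV r5, #8: r5=8
after MOV r3, #4: r3=4
after AND r5, r3, #63: r5=4&63=4
STR r5, [60] → M[60]=4
after ADD r5, r3, #12: r5=4+12=16
after ADD r3, r5, r5: r3=16+16=32
after LDR r5, [52]: r5=M[52]=21
after XOR r3, r3, r5: r3=32^21=53
STR r5, [20] → M[20]=21
after LSR r3, r5, #4: r3=21>>4=1
after NEG r3: r3=-(1)=-1
after LDR r5, [52]: r5=M[52]=21
halt.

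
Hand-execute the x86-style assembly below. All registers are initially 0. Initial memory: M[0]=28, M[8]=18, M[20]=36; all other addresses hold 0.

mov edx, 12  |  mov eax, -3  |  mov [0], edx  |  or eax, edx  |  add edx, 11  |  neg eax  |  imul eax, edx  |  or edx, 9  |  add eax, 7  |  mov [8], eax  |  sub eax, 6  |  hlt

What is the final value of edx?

31

mov edx, 12 → edx=12
mov eax, -3 → eax=-3
mov [0], edx → M[0]=12
or eax, edx → eax=(-3)|12=-3
add edx, 11 → edx=12+11=23
neg eax → eax=-(-3)=3
imul eax, edx → eax=3*23=69
or edx, 9 → edx=23|9=31
add eax, 7 → eax=69+7=76
mov [8], eax → M[8]=76
sub eax, 6 → eax=76-6=70
halt.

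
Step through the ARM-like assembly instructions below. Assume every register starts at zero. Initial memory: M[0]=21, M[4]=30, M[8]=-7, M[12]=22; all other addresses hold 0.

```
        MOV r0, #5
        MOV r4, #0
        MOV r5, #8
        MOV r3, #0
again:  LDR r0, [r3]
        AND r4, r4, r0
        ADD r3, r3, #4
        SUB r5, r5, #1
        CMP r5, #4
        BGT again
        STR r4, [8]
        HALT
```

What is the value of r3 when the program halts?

r0=5
r4=0
r5=8
r3=0
r0=M[0]=21
r4=0&21=0
r3=0+4=4
r5=8-1=7
CMP r5, #4  (cmp 7,4)
BGT again: taken
r0=M[4]=30
r4=0&30=0
r3=4+4=8
r5=7-1=6
CMP r5, #4  (cmp 6,4)
BGT again: taken
r0=M[8]=-7
r4=0&(-7)=0
r3=8+4=12
r5=6-1=5
CMP r5, #4  (cmp 5,4)
BGT again: taken
r0=M[12]=22
r4=0&22=0
r3=12+4=16
r5=5-1=4
CMP r5, #4  (cmp 4,4)
BGT again: not taken
STR r4, [8] → M[8]=0
halt.

16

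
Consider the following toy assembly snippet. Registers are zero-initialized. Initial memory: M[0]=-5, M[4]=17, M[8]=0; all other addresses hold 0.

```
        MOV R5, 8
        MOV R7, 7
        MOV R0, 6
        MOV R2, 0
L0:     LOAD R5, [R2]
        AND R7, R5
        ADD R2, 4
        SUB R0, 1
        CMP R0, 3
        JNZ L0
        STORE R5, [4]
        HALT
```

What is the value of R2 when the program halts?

R5=8
R7=7
R0=6
R2=0
R5=M[0]=-5
R7=7&(-5)=3
R2=0+4=4
R0=6-1=5
CMP R0, 3  (cmp 5,3)
JNZ L0: taken
R5=M[4]=17
R7=3&17=1
R2=4+4=8
R0=5-1=4
CMP R0, 3  (cmp 4,3)
JNZ L0: taken
R5=M[8]=0
R7=1&0=0
R2=8+4=12
R0=4-1=3
CMP R0, 3  (cmp 3,3)
JNZ L0: not taken
STORE R5, [4] → M[4]=0
halt.

12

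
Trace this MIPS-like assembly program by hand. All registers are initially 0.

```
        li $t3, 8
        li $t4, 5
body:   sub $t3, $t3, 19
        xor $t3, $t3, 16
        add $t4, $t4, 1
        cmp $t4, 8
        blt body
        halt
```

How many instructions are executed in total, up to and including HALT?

$t3=8
$t4=5
$t3=8-19=-11
$t3=(-11)^16=-27
$t4=5+1=6
cmp $t4, 8  (cmp 6,8)
blt body: taken
$t3=(-27)-19=-46
$t3=(-46)^16=-62
$t4=6+1=7
cmp $t4, 8  (cmp 7,8)
blt body: taken
$t3=(-62)-19=-81
$t3=(-81)^16=-65
$t4=7+1=8
cmp $t4, 8  (cmp 8,8)
blt body: not taken
halt.
Total executed instructions: 18.

18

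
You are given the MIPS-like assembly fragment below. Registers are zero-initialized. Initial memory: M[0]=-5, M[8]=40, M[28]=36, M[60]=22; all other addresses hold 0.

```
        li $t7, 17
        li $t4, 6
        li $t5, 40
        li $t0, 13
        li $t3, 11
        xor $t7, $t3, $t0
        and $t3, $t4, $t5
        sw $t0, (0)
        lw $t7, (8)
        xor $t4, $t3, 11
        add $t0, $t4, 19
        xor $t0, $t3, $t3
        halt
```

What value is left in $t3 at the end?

after li $t7, 17: $t7=17
after li $t4, 6: $t4=6
after li $t5, 40: $t5=40
after li $t0, 13: $t0=13
after li $t3, 11: $t3=11
after xor $t7, $t3, $t0: $t7=11^13=6
after and $t3, $t4, $t5: $t3=6&40=0
sw $t0, (0) → M[0]=13
after lw $t7, (8): $t7=M[8]=40
after xor $t4, $t3, 11: $t4=0^11=11
after add $t0, $t4, 19: $t0=11+19=30
after xor $t0, $t3, $t3: $t0=0^0=0
halt.

0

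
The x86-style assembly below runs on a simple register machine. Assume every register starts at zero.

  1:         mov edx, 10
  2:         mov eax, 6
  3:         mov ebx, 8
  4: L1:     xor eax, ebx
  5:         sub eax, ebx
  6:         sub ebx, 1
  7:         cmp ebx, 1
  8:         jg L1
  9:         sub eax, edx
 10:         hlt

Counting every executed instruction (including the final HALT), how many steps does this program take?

edx=10
eax=6
ebx=8
eax=6^8=14
eax=14-8=6
ebx=8-1=7
cmp ebx, 1  (cmp 7,1)
jg L1: taken
eax=6^7=1
eax=1-7=-6
ebx=7-1=6
cmp ebx, 1  (cmp 6,1)
jg L1: taken
eax=(-6)^6=-4
eax=(-4)-6=-10
ebx=6-1=5
cmp ebx, 1  (cmp 5,1)
jg L1: taken
eax=(-10)^5=-13
eax=(-13)-5=-18
ebx=5-1=4
cmp ebx, 1  (cmp 4,1)
jg L1: taken
eax=(-18)^4=-22
eax=(-22)-4=-26
ebx=4-1=3
cmp ebx, 1  (cmp 3,1)
jg L1: taken
eax=(-26)^3=-27
eax=(-27)-3=-30
ebx=3-1=2
cmp ebx, 1  (cmp 2,1)
jg L1: taken
eax=(-30)^2=-32
eax=(-32)-2=-34
ebx=2-1=1
cmp ebx, 1  (cmp 1,1)
jg L1: not taken
eax=(-34)-10=-44
halt.
Total executed instructions: 40.

40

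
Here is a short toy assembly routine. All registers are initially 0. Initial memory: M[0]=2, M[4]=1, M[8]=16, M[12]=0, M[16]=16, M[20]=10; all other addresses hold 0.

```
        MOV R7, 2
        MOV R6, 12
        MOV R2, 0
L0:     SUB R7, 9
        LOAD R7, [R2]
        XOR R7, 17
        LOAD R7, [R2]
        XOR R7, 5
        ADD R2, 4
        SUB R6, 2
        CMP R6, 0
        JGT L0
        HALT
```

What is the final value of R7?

15

R7=2
R6=12
R2=0
R7=2-9=-7
R7=M[0]=2
R7=2^17=19
R7=M[0]=2
R7=2^5=7
R2=0+4=4
R6=12-2=10
CMP R6, 0  (cmp 10,0)
JGT L0: taken
R7=7-9=-2
R7=M[4]=1
R7=1^17=16
R7=M[4]=1
R7=1^5=4
R2=4+4=8
R6=10-2=8
CMP R6, 0  (cmp 8,0)
JGT L0: taken
R7=4-9=-5
R7=M[8]=16
R7=16^17=1
R7=M[8]=16
R7=16^5=21
R2=8+4=12
R6=8-2=6
CMP R6, 0  (cmp 6,0)
JGT L0: taken
R7=21-9=12
R7=M[12]=0
R7=0^17=17
R7=M[12]=0
R7=0^5=5
R2=12+4=16
R6=6-2=4
CMP R6, 0  (cmp 4,0)
JGT L0: taken
R7=5-9=-4
R7=M[16]=16
R7=16^17=1
R7=M[16]=16
R7=16^5=21
R2=16+4=20
R6=4-2=2
CMP R6, 0  (cmp 2,0)
JGT L0: taken
R7=21-9=12
R7=M[20]=10
R7=10^17=27
R7=M[20]=10
R7=10^5=15
R2=20+4=24
R6=2-2=0
CMP R6, 0  (cmp 0,0)
JGT L0: not taken
halt.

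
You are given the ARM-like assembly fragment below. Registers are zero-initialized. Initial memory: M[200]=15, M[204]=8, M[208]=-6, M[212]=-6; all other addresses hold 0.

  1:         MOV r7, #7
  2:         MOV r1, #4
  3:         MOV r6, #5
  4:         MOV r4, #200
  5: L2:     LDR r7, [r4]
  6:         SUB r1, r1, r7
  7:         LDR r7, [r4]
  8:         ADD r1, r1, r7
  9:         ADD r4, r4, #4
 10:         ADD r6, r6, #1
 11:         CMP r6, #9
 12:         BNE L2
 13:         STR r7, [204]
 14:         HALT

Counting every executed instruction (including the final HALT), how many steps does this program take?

after MOV r7, #7: r7=7
after MOV r1, #4: r1=4
after MOV r6, #5: r6=5
after MOV r4, #200: r4=200
after LDR r7, [r4]: r7=M[200]=15
after SUB r1, r1, r7: r1=4-15=-11
after LDR r7, [r4]: r7=M[200]=15
after ADD r1, r1, r7: r1=(-11)+15=4
after ADD r4, r4, #4: r4=200+4=204
after ADD r6, r6, #1: r6=5+1=6
CMP r6, #9  (cmp 6,9)
BNE L2: taken
after LDR r7, [r4]: r7=M[204]=8
after SUB r1, r1, r7: r1=4-8=-4
after LDR r7, [r4]: r7=M[204]=8
after ADD r1, r1, r7: r1=(-4)+8=4
after ADD r4, r4, #4: r4=204+4=208
after ADD r6, r6, #1: r6=6+1=7
CMP r6, #9  (cmp 7,9)
BNE L2: taken
after LDR r7, [r4]: r7=M[208]=-6
after SUB r1, r1, r7: r1=4-(-6)=10
after LDR r7, [r4]: r7=M[208]=-6
after ADD r1, r1, r7: r1=10+(-6)=4
after ADD r4, r4, #4: r4=208+4=212
after ADD r6, r6, #1: r6=7+1=8
CMP r6, #9  (cmp 8,9)
BNE L2: taken
after LDR r7, [r4]: r7=M[212]=-6
after SUB r1, r1, r7: r1=4-(-6)=10
after LDR r7, [r4]: r7=M[212]=-6
after ADD r1, r1, r7: r1=10+(-6)=4
after ADD r4, r4, #4: r4=212+4=216
after ADD r6, r6, #1: r6=8+1=9
CMP r6, #9  (cmp 9,9)
BNE L2: not taken
STR r7, [204] → M[204]=-6
halt.
Total executed instructions: 38.

38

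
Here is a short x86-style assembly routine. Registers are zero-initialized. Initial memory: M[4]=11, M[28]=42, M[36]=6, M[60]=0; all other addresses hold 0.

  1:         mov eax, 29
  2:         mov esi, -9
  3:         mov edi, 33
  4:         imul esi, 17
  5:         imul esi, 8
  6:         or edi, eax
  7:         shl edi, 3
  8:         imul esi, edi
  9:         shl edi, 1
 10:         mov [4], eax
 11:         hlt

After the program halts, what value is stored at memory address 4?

29

after mov eax, 29: eax=29
after mov esi, -9: esi=-9
after mov edi, 33: edi=33
after imul esi, 17: esi=(-9)*17=-153
after imul esi, 8: esi=(-153)*8=-1224
after or edi, eax: edi=33|29=61
after shl edi, 3: edi=61<<3=488
after imul esi, edi: esi=(-1224)*488=-597312
after shl edi, 1: edi=488<<1=976
mov [4], eax → M[4]=29
halt.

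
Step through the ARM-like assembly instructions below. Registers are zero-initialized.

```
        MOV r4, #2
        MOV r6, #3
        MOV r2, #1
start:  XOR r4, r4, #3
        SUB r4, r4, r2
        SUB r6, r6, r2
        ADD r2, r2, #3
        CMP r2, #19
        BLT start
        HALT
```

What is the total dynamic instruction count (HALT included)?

MOV r4, #2 → r4=2
MOV r6, #3 → r6=3
MOV r2, #1 → r2=1
XOR r4, r4, #3 → r4=2^3=1
SUB r4, r4, r2 → r4=1-1=0
SUB r6, r6, r2 → r6=3-1=2
ADD r2, r2, #3 → r2=1+3=4
CMP r2, #19  (cmp 4,19)
BLT start: taken
XOR r4, r4, #3 → r4=0^3=3
SUB r4, r4, r2 → r4=3-4=-1
SUB r6, r6, r2 → r6=2-4=-2
ADD r2, r2, #3 → r2=4+3=7
CMP r2, #19  (cmp 7,19)
BLT start: taken
XOR r4, r4, #3 → r4=(-1)^3=-4
SUB r4, r4, r2 → r4=(-4)-7=-11
SUB r6, r6, r2 → r6=(-2)-7=-9
ADD r2, r2, #3 → r2=7+3=10
CMP r2, #19  (cmp 10,19)
BLT start: taken
XOR r4, r4, #3 → r4=(-11)^3=-10
SUB r4, r4, r2 → r4=(-10)-10=-20
SUB r6, r6, r2 → r6=(-9)-10=-19
ADD r2, r2, #3 → r2=10+3=13
CMP r2, #19  (cmp 13,19)
BLT start: taken
XOR r4, r4, #3 → r4=(-20)^3=-17
SUB r4, r4, r2 → r4=(-17)-13=-30
SUB r6, r6, r2 → r6=(-19)-13=-32
ADD r2, r2, #3 → r2=13+3=16
CMP r2, #19  (cmp 16,19)
BLT start: taken
XOR r4, r4, #3 → r4=(-30)^3=-31
SUB r4, r4, r2 → r4=(-31)-16=-47
SUB r6, r6, r2 → r6=(-32)-16=-48
ADD r2, r2, #3 → r2=16+3=19
CMP r2, #19  (cmp 19,19)
BLT start: not taken
halt.
Total executed instructions: 40.

40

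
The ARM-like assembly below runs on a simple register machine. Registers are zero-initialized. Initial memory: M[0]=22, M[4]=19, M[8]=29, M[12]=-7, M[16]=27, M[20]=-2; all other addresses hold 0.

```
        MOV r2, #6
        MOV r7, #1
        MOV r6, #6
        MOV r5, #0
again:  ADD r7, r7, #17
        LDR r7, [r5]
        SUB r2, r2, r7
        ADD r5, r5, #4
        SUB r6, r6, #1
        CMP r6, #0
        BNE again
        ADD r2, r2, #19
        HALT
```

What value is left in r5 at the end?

after MOV r2, #6: r2=6
after MOV r7, #1: r7=1
after MOV r6, #6: r6=6
after MOV r5, #0: r5=0
after ADD r7, r7, #17: r7=1+17=18
after LDR r7, [r5]: r7=M[0]=22
after SUB r2, r2, r7: r2=6-22=-16
after ADD r5, r5, #4: r5=0+4=4
after SUB r6, r6, #1: r6=6-1=5
CMP r6, #0  (cmp 5,0)
BNE again: taken
after ADD r7, r7, #17: r7=22+17=39
after LDR r7, [r5]: r7=M[4]=19
after SUB r2, r2, r7: r2=(-16)-19=-35
after ADD r5, r5, #4: r5=4+4=8
after SUB r6, r6, #1: r6=5-1=4
CMP r6, #0  (cmp 4,0)
BNE again: taken
after ADD r7, r7, #17: r7=19+17=36
after LDR r7, [r5]: r7=M[8]=29
after SUB r2, r2, r7: r2=(-35)-29=-64
after ADD r5, r5, #4: r5=8+4=12
after SUB r6, r6, #1: r6=4-1=3
CMP r6, #0  (cmp 3,0)
BNE again: taken
after ADD r7, r7, #17: r7=29+17=46
after LDR r7, [r5]: r7=M[12]=-7
after SUB r2, r2, r7: r2=(-64)-(-7)=-57
after ADD r5, r5, #4: r5=12+4=16
after SUB r6, r6, #1: r6=3-1=2
CMP r6, #0  (cmp 2,0)
BNE again: taken
after ADD r7, r7, #17: r7=(-7)+17=10
after LDR r7, [r5]: r7=M[16]=27
after SUB r2, r2, r7: r2=(-57)-27=-84
after ADD r5, r5, #4: r5=16+4=20
after SUB r6, r6, #1: r6=2-1=1
CMP r6, #0  (cmp 1,0)
BNE again: taken
after ADD r7, r7, #17: r7=27+17=44
after LDR r7, [r5]: r7=M[20]=-2
after SUB r2, r2, r7: r2=(-84)-(-2)=-82
after ADD r5, r5, #4: r5=20+4=24
after SUB r6, r6, #1: r6=1-1=0
CMP r6, #0  (cmp 0,0)
BNE again: not taken
after ADD r2, r2, #19: r2=(-82)+19=-63
halt.

24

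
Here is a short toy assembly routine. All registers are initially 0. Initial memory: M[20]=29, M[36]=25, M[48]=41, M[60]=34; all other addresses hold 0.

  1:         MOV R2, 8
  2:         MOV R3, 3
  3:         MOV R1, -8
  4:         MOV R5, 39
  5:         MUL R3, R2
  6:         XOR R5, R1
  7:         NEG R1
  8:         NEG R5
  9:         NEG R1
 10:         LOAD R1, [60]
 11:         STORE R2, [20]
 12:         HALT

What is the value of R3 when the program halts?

24

MOV R2, 8 → R2=8
MOV R3, 3 → R3=3
MOV R1, -8 → R1=-8
MOV R5, 39 → R5=39
MUL R3, R2 → R3=3*8=24
XOR R5, R1 → R5=39^(-8)=-33
NEG R1 → R1=-(-8)=8
NEG R5 → R5=-(-33)=33
NEG R1 → R1=-(8)=-8
LOAD R1, [60] → R1=M[60]=34
STORE R2, [20] → M[20]=8
halt.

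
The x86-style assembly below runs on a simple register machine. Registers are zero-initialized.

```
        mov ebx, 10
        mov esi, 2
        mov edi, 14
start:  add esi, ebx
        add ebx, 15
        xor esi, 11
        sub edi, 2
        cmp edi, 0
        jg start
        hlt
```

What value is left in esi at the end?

ebx=10
esi=2
edi=14
esi=2+10=12
ebx=10+15=25
esi=12^11=7
edi=14-2=12
cmp edi, 0  (cmp 12,0)
jg start: taken
esi=7+25=32
ebx=25+15=40
esi=32^11=43
edi=12-2=10
cmp edi, 0  (cmp 10,0)
jg start: taken
esi=43+40=83
ebx=40+15=55
esi=83^11=88
edi=10-2=8
cmp edi, 0  (cmp 8,0)
jg start: taken
esi=88+55=143
ebx=55+15=70
esi=143^11=132
edi=8-2=6
cmp edi, 0  (cmp 6,0)
jg start: taken
esi=132+70=202
ebx=70+15=85
esi=202^11=193
edi=6-2=4
cmp edi, 0  (cmp 4,0)
jg start: taken
esi=193+85=278
ebx=85+15=100
esi=278^11=285
edi=4-2=2
cmp edi, 0  (cmp 2,0)
jg start: taken
esi=285+100=385
ebx=100+15=115
esi=385^11=394
edi=2-2=0
cmp edi, 0  (cmp 0,0)
jg start: not taken
halt.

394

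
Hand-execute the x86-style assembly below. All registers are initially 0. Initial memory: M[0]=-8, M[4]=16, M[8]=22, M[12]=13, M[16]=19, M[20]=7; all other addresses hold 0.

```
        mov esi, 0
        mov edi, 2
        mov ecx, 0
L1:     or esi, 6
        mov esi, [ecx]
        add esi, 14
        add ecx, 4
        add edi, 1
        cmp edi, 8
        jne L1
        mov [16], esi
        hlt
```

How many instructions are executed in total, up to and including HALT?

47

after mov esi, 0: esi=0
after mov edi, 2: edi=2
after mov ecx, 0: ecx=0
after or esi, 6: esi=0|6=6
after mov esi, [ecx]: esi=M[0]=-8
after add esi, 14: esi=(-8)+14=6
after add ecx, 4: ecx=0+4=4
after add edi, 1: edi=2+1=3
cmp edi, 8  (cmp 3,8)
jne L1: taken
after or esi, 6: esi=6|6=6
after mov esi, [ecx]: esi=M[4]=16
after add esi, 14: esi=16+14=30
after add ecx, 4: ecx=4+4=8
after add edi, 1: edi=3+1=4
cmp edi, 8  (cmp 4,8)
jne L1: taken
after or esi, 6: esi=30|6=30
after mov esi, [ecx]: esi=M[8]=22
after add esi, 14: esi=22+14=36
after add ecx, 4: ecx=8+4=12
after add edi, 1: edi=4+1=5
cmp edi, 8  (cmp 5,8)
jne L1: taken
after or esi, 6: esi=36|6=38
after mov esi, [ecx]: esi=M[12]=13
after add esi, 14: esi=13+14=27
after add ecx, 4: ecx=12+4=16
after add edi, 1: edi=5+1=6
cmp edi, 8  (cmp 6,8)
jne L1: taken
after or esi, 6: esi=27|6=31
after mov esi, [ecx]: esi=M[16]=19
after add esi, 14: esi=19+14=33
after add ecx, 4: ecx=16+4=20
after add edi, 1: edi=6+1=7
cmp edi, 8  (cmp 7,8)
jne L1: taken
after or esi, 6: esi=33|6=39
after mov esi, [ecx]: esi=M[20]=7
after add esi, 14: esi=7+14=21
after add ecx, 4: ecx=20+4=24
after add edi, 1: edi=7+1=8
cmp edi, 8  (cmp 8,8)
jne L1: not taken
mov [16], esi → M[16]=21
halt.
Total executed instructions: 47.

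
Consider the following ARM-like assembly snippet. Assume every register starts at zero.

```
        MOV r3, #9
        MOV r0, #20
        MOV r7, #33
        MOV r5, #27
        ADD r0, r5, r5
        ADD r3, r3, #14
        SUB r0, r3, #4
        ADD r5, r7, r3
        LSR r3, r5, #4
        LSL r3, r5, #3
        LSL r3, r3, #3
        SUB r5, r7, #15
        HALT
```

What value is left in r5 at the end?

MOV r3, #9 → r3=9
MOV r0, #20 → r0=20
MOV r7, #33 → r7=33
MOV r5, #27 → r5=27
ADD r0, r5, r5 → r0=27+27=54
ADD r3, r3, #14 → r3=9+14=23
SUB r0, r3, #4 → r0=23-4=19
ADD r5, r7, r3 → r5=33+23=56
LSR r3, r5, #4 → r3=56>>4=3
LSL r3, r5, #3 → r3=56<<3=448
LSL r3, r3, #3 → r3=448<<3=3584
SUB r5, r7, #15 → r5=33-15=18
halt.

18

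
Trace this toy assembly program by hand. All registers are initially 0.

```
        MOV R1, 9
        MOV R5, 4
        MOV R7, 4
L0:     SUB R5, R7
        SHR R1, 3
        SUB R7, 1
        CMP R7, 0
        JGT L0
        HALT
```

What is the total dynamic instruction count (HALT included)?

R1=9
R5=4
R7=4
R5=4-4=0
R1=9>>3=1
R7=4-1=3
CMP R7, 0  (cmp 3,0)
JGT L0: taken
R5=0-3=-3
R1=1>>3=0
R7=3-1=2
CMP R7, 0  (cmp 2,0)
JGT L0: taken
R5=(-3)-2=-5
R1=0>>3=0
R7=2-1=1
CMP R7, 0  (cmp 1,0)
JGT L0: taken
R5=(-5)-1=-6
R1=0>>3=0
R7=1-1=0
CMP R7, 0  (cmp 0,0)
JGT L0: not taken
halt.
Total executed instructions: 24.

24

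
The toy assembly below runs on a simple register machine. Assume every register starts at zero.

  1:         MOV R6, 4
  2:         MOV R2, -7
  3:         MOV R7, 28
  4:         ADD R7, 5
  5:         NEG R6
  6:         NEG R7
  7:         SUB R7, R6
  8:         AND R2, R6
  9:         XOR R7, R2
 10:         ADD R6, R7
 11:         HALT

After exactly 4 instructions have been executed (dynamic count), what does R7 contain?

33

R6=4
R2=-7
R7=28
R7=28+5=33
After step 4: R7 = 33.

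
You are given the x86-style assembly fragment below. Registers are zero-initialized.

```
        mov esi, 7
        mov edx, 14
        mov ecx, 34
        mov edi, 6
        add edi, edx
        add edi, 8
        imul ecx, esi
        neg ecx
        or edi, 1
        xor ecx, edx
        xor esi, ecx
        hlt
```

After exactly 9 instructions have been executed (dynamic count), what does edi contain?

esi=7
edx=14
ecx=34
edi=6
edi=6+14=20
edi=20+8=28
ecx=34*7=238
ecx=-(238)=-238
edi=28|1=29
After step 9: edi = 29.

29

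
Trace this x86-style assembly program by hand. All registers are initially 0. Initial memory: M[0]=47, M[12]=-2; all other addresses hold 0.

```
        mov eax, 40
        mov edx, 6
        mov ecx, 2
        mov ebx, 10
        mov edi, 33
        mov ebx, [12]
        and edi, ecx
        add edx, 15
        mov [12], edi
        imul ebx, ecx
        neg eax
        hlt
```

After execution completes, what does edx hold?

eax=40
edx=6
ecx=2
ebx=10
edi=33
ebx=M[12]=-2
edi=33&2=0
edx=6+15=21
mov [12], edi → M[12]=0
ebx=(-2)*2=-4
eax=-(40)=-40
halt.

21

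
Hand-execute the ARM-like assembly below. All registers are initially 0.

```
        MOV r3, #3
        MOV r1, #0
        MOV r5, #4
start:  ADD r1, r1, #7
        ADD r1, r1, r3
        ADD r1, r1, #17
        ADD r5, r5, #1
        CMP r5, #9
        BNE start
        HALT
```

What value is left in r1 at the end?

r3=3
r1=0
r5=4
r1=0+7=7
r1=7+3=10
r1=10+17=27
r5=4+1=5
CMP r5, #9  (cmp 5,9)
BNE start: taken
r1=27+7=34
r1=34+3=37
r1=37+17=54
r5=5+1=6
CMP r5, #9  (cmp 6,9)
BNE start: taken
r1=54+7=61
r1=61+3=64
r1=64+17=81
r5=6+1=7
CMP r5, #9  (cmp 7,9)
BNE start: taken
r1=81+7=88
r1=88+3=91
r1=91+17=108
r5=7+1=8
CMP r5, #9  (cmp 8,9)
BNE start: taken
r1=108+7=115
r1=115+3=118
r1=118+17=135
r5=8+1=9
CMP r5, #9  (cmp 9,9)
BNE start: not taken
halt.

135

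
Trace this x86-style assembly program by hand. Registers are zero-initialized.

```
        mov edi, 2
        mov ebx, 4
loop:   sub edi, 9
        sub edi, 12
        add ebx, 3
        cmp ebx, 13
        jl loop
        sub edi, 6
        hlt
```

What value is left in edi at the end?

-67

mov edi, 2 → edi=2
mov ebx, 4 → ebx=4
sub edi, 9 → edi=2-9=-7
sub edi, 12 → edi=(-7)-12=-19
add ebx, 3 → ebx=4+3=7
cmp ebx, 13  (cmp 7,13)
jl loop: taken
sub edi, 9 → edi=(-19)-9=-28
sub edi, 12 → edi=(-28)-12=-40
add ebx, 3 → ebx=7+3=10
cmp ebx, 13  (cmp 10,13)
jl loop: taken
sub edi, 9 → edi=(-40)-9=-49
sub edi, 12 → edi=(-49)-12=-61
add ebx, 3 → ebx=10+3=13
cmp ebx, 13  (cmp 13,13)
jl loop: not taken
sub edi, 6 → edi=(-61)-6=-67
halt.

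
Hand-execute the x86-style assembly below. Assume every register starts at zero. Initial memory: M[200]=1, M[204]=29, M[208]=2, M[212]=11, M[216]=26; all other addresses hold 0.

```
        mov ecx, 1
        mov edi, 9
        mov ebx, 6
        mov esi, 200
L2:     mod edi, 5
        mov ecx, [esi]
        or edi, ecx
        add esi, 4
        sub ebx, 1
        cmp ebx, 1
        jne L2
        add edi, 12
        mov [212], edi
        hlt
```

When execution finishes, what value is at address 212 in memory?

ecx=1
edi=9
ebx=6
esi=200
edi=9%5=4
ecx=M[200]=1
edi=4|1=5
esi=200+4=204
ebx=6-1=5
cmp ebx, 1  (cmp 5,1)
jne L2: taken
edi=5%5=0
ecx=M[204]=29
edi=0|29=29
esi=204+4=208
ebx=5-1=4
cmp ebx, 1  (cmp 4,1)
jne L2: taken
edi=29%5=4
ecx=M[208]=2
edi=4|2=6
esi=208+4=212
ebx=4-1=3
cmp ebx, 1  (cmp 3,1)
jne L2: taken
edi=6%5=1
ecx=M[212]=11
edi=1|11=11
esi=212+4=216
ebx=3-1=2
cmp ebx, 1  (cmp 2,1)
jne L2: taken
edi=11%5=1
ecx=M[216]=26
edi=1|26=27
esi=216+4=220
ebx=2-1=1
cmp ebx, 1  (cmp 1,1)
jne L2: not taken
edi=27+12=39
mov [212], edi → M[212]=39
halt.

39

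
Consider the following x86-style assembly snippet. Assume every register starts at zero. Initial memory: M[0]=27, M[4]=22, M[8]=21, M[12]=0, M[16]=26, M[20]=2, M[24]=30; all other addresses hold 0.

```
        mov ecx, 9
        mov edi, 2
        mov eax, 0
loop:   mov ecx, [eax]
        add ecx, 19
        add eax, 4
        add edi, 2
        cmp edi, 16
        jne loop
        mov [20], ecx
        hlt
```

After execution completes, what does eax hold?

mov ecx, 9 → ecx=9
mov edi, 2 → edi=2
mov eax, 0 → eax=0
mov ecx, [eax] → ecx=M[0]=27
add ecx, 19 → ecx=27+19=46
add eax, 4 → eax=0+4=4
add edi, 2 → edi=2+2=4
cmp edi, 16  (cmp 4,16)
jne loop: taken
mov ecx, [eax] → ecx=M[4]=22
add ecx, 19 → ecx=22+19=41
add eax, 4 → eax=4+4=8
add edi, 2 → edi=4+2=6
cmp edi, 16  (cmp 6,16)
jne loop: taken
mov ecx, [eax] → ecx=M[8]=21
add ecx, 19 → ecx=21+19=40
add eax, 4 → eax=8+4=12
add edi, 2 → edi=6+2=8
cmp edi, 16  (cmp 8,16)
jne loop: taken
mov ecx, [eax] → ecx=M[12]=0
add ecx, 19 → ecx=0+19=19
add eax, 4 → eax=12+4=16
add edi, 2 → edi=8+2=10
cmp edi, 16  (cmp 10,16)
jne loop: taken
mov ecx, [eax] → ecx=M[16]=26
add ecx, 19 → ecx=26+19=45
add eax, 4 → eax=16+4=20
add edi, 2 → edi=10+2=12
cmp edi, 16  (cmp 12,16)
jne loop: taken
mov ecx, [eax] → ecx=M[20]=2
add ecx, 19 → ecx=2+19=21
add eax, 4 → eax=20+4=24
add edi, 2 → edi=12+2=14
cmp edi, 16  (cmp 14,16)
jne loop: taken
mov ecx, [eax] → ecx=M[24]=30
add ecx, 19 → ecx=30+19=49
add eax, 4 → eax=24+4=28
add edi, 2 → edi=14+2=16
cmp edi, 16  (cmp 16,16)
jne loop: not taken
mov [20], ecx → M[20]=49
halt.

28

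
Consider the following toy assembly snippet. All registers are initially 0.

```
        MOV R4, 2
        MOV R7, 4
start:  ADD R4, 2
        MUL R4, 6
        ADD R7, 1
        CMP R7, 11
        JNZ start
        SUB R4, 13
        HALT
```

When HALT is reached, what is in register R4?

1231703

MOV R4, 2 → R4=2
MOV R7, 4 → R7=4
ADD R4, 2 → R4=2+2=4
MUL R4, 6 → R4=4*6=24
ADD R7, 1 → R7=4+1=5
CMP R7, 11  (cmp 5,11)
JNZ start: taken
ADD R4, 2 → R4=24+2=26
MUL R4, 6 → R4=26*6=156
ADD R7, 1 → R7=5+1=6
CMP R7, 11  (cmp 6,11)
JNZ start: taken
ADD R4, 2 → R4=156+2=158
MUL R4, 6 → R4=158*6=948
ADD R7, 1 → R7=6+1=7
CMP R7, 11  (cmp 7,11)
JNZ start: taken
ADD R4, 2 → R4=948+2=950
MUL R4, 6 → R4=950*6=5700
ADD R7, 1 → R7=7+1=8
CMP R7, 11  (cmp 8,11)
JNZ start: taken
ADD R4, 2 → R4=5700+2=5702
MUL R4, 6 → R4=5702*6=34212
ADD R7, 1 → R7=8+1=9
CMP R7, 11  (cmp 9,11)
JNZ start: taken
ADD R4, 2 → R4=34212+2=34214
MUL R4, 6 → R4=34214*6=205284
ADD R7, 1 → R7=9+1=10
CMP R7, 11  (cmp 10,11)
JNZ start: taken
ADD R4, 2 → R4=205284+2=205286
MUL R4, 6 → R4=205286*6=1231716
ADD R7, 1 → R7=10+1=11
CMP R7, 11  (cmp 11,11)
JNZ start: not taken
SUB R4, 13 → R4=1231716-13=1231703
halt.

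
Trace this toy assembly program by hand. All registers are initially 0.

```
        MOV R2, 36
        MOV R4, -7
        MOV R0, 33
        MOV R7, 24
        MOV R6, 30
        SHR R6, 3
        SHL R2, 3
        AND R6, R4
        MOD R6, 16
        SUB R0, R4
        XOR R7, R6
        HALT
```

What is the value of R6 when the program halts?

R2=36
R4=-7
R0=33
R7=24
R6=30
R6=30>>3=3
R2=36<<3=288
R6=3&(-7)=1
R6=1%16=1
R0=33-(-7)=40
R7=24^1=25
halt.

1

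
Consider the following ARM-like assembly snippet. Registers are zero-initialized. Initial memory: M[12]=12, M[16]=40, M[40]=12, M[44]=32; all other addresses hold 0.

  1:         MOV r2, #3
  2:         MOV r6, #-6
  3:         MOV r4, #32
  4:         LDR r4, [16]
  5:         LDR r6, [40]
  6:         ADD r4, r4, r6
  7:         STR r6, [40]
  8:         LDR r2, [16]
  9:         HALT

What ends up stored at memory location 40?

12

after MOV r2, #3: r2=3
after MOV r6, #-6: r6=-6
after MOV r4, #32: r4=32
after LDR r4, [16]: r4=M[16]=40
after LDR r6, [40]: r6=M[40]=12
after ADD r4, r4, r6: r4=40+12=52
STR r6, [40] → M[40]=12
after LDR r2, [16]: r2=M[16]=40
halt.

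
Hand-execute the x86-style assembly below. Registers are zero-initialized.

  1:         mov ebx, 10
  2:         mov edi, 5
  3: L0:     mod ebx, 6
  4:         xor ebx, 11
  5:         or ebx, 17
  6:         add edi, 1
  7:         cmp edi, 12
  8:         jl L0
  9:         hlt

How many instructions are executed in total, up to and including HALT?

45

mov ebx, 10 → ebx=10
mov edi, 5 → edi=5
mod ebx, 6 → ebx=10%6=4
xor ebx, 11 → ebx=4^11=15
or ebx, 17 → ebx=15|17=31
add edi, 1 → edi=5+1=6
cmp edi, 12  (cmp 6,12)
jl L0: taken
mod ebx, 6 → ebx=31%6=1
xor ebx, 11 → ebx=1^11=10
or ebx, 17 → ebx=10|17=27
add edi, 1 → edi=6+1=7
cmp edi, 12  (cmp 7,12)
jl L0: taken
mod ebx, 6 → ebx=27%6=3
xor ebx, 11 → ebx=3^11=8
or ebx, 17 → ebx=8|17=25
add edi, 1 → edi=7+1=8
cmp edi, 12  (cmp 8,12)
jl L0: taken
mod ebx, 6 → ebx=25%6=1
xor ebx, 11 → ebx=1^11=10
or ebx, 17 → ebx=10|17=27
add edi, 1 → edi=8+1=9
cmp edi, 12  (cmp 9,12)
jl L0: taken
mod ebx, 6 → ebx=27%6=3
xor ebx, 11 → ebx=3^11=8
or ebx, 17 → ebx=8|17=25
add edi, 1 → edi=9+1=10
cmp edi, 12  (cmp 10,12)
jl L0: taken
mod ebx, 6 → ebx=25%6=1
xor ebx, 11 → ebx=1^11=10
or ebx, 17 → ebx=10|17=27
add edi, 1 → edi=10+1=11
cmp edi, 12  (cmp 11,12)
jl L0: taken
mod ebx, 6 → ebx=27%6=3
xor ebx, 11 → ebx=3^11=8
or ebx, 17 → ebx=8|17=25
add edi, 1 → edi=11+1=12
cmp edi, 12  (cmp 12,12)
jl L0: not taken
halt.
Total executed instructions: 45.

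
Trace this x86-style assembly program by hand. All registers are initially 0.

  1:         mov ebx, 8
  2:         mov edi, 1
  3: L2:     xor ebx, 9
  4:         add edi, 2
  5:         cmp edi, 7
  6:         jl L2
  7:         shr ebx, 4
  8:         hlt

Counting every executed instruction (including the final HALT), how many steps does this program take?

after mov ebx, 8: ebx=8
after mov edi, 1: edi=1
after xor ebx, 9: ebx=8^9=1
after add edi, 2: edi=1+2=3
cmp edi, 7  (cmp 3,7)
jl L2: taken
after xor ebx, 9: ebx=1^9=8
after add edi, 2: edi=3+2=5
cmp edi, 7  (cmp 5,7)
jl L2: taken
after xor ebx, 9: ebx=8^9=1
after add edi, 2: edi=5+2=7
cmp edi, 7  (cmp 7,7)
jl L2: not taken
after shr ebx, 4: ebx=1>>4=0
halt.
Total executed instructions: 16.

16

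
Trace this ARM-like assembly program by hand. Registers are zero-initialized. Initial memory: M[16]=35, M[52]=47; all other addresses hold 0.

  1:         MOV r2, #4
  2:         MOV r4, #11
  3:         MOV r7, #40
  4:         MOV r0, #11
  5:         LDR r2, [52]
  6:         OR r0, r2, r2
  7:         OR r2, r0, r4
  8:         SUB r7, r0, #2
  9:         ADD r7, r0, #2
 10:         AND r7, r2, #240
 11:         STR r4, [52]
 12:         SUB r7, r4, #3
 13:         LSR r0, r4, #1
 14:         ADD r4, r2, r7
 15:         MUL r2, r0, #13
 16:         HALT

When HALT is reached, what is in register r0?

after MOV r2, #4: r2=4
after MOV r4, #11: r4=11
after MOV r7, #40: r7=40
after MOV r0, #11: r0=11
after LDR r2, [52]: r2=M[52]=47
after OR r0, r2, r2: r0=47|47=47
after OR r2, r0, r4: r2=47|11=47
after SUB r7, r0, #2: r7=47-2=45
after ADD r7, r0, #2: r7=47+2=49
after AND r7, r2, #240: r7=47&240=32
STR r4, [52] → M[52]=11
after SUB r7, r4, #3: r7=11-3=8
after LSR r0, r4, #1: r0=11>>1=5
after ADD r4, r2, r7: r4=47+8=55
after MUL r2, r0, #13: r2=5*13=65
halt.

5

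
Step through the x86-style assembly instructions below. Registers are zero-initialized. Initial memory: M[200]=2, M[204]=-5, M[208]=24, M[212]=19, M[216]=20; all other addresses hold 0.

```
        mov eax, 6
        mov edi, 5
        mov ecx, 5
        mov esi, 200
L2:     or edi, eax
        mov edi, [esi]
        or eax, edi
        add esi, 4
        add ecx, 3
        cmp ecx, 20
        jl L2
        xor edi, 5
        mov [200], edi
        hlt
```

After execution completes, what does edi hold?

17

after mov eax, 6: eax=6
after mov edi, 5: edi=5
after mov ecx, 5: ecx=5
after mov esi, 200: esi=200
after or edi, eax: edi=5|6=7
after mov edi, [esi]: edi=M[200]=2
after or eax, edi: eax=6|2=6
after add esi, 4: esi=200+4=204
after add ecx, 3: ecx=5+3=8
cmp ecx, 20  (cmp 8,20)
jl L2: taken
after or edi, eax: edi=2|6=6
after mov edi, [esi]: edi=M[204]=-5
after or eax, edi: eax=6|(-5)=-1
after add esi, 4: esi=204+4=208
after add ecx, 3: ecx=8+3=11
cmp ecx, 20  (cmp 11,20)
jl L2: taken
after or edi, eax: edi=(-5)|(-1)=-1
after mov edi, [esi]: edi=M[208]=24
after or eax, edi: eax=(-1)|24=-1
after add esi, 4: esi=208+4=212
after add ecx, 3: ecx=11+3=14
cmp ecx, 20  (cmp 14,20)
jl L2: taken
after or edi, eax: edi=24|(-1)=-1
after mov edi, [esi]: edi=M[212]=19
after or eax, edi: eax=(-1)|19=-1
after add esi, 4: esi=212+4=216
after add ecx, 3: ecx=14+3=17
cmp ecx, 20  (cmp 17,20)
jl L2: taken
after or edi, eax: edi=19|(-1)=-1
after mov edi, [esi]: edi=M[216]=20
after or eax, edi: eax=(-1)|20=-1
after add esi, 4: esi=216+4=220
after add ecx, 3: ecx=17+3=20
cmp ecx, 20  (cmp 20,20)
jl L2: not taken
after xor edi, 5: edi=20^5=17
mov [200], edi → M[200]=17
halt.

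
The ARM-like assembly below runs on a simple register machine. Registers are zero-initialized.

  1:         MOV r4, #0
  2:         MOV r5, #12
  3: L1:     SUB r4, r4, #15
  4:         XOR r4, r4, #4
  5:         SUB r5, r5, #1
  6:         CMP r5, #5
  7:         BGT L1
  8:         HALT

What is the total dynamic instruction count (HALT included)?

MOV r4, #0 → r4=0
MOV r5, #12 → r5=12
SUB r4, r4, #15 → r4=0-15=-15
XOR r4, r4, #4 → r4=(-15)^4=-11
SUB r5, r5, #1 → r5=12-1=11
CMP r5, #5  (cmp 11,5)
BGT L1: taken
SUB r4, r4, #15 → r4=(-11)-15=-26
XOR r4, r4, #4 → r4=(-26)^4=-30
SUB r5, r5, #1 → r5=11-1=10
CMP r5, #5  (cmp 10,5)
BGT L1: taken
SUB r4, r4, #15 → r4=(-30)-15=-45
XOR r4, r4, #4 → r4=(-45)^4=-41
SUB r5, r5, #1 → r5=10-1=9
CMP r5, #5  (cmp 9,5)
BGT L1: taken
SUB r4, r4, #15 → r4=(-41)-15=-56
XOR r4, r4, #4 → r4=(-56)^4=-52
SUB r5, r5, #1 → r5=9-1=8
CMP r5, #5  (cmp 8,5)
BGT L1: taken
SUB r4, r4, #15 → r4=(-52)-15=-67
XOR r4, r4, #4 → r4=(-67)^4=-71
SUB r5, r5, #1 → r5=8-1=7
CMP r5, #5  (cmp 7,5)
BGT L1: taken
SUB r4, r4, #15 → r4=(-71)-15=-86
XOR r4, r4, #4 → r4=(-86)^4=-82
SUB r5, r5, #1 → r5=7-1=6
CMP r5, #5  (cmp 6,5)
BGT L1: taken
SUB r4, r4, #15 → r4=(-82)-15=-97
XOR r4, r4, #4 → r4=(-97)^4=-101
SUB r5, r5, #1 → r5=6-1=5
CMP r5, #5  (cmp 5,5)
BGT L1: not taken
halt.
Total executed instructions: 38.

38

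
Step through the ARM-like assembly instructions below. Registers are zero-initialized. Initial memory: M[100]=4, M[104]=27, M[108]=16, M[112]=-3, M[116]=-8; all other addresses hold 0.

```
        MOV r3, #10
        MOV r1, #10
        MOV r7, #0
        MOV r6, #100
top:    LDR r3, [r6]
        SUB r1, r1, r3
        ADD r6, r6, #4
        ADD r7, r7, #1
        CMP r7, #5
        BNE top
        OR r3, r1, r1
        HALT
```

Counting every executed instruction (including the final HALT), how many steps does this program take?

MOV r3, #10 → r3=10
MOV r1, #10 → r1=10
MOV r7, #0 → r7=0
MOV r6, #100 → r6=100
LDR r3, [r6] → r3=M[100]=4
SUB r1, r1, r3 → r1=10-4=6
ADD r6, r6, #4 → r6=100+4=104
ADD r7, r7, #1 → r7=0+1=1
CMP r7, #5  (cmp 1,5)
BNE top: taken
LDR r3, [r6] → r3=M[104]=27
SUB r1, r1, r3 → r1=6-27=-21
ADD r6, r6, #4 → r6=104+4=108
ADD r7, r7, #1 → r7=1+1=2
CMP r7, #5  (cmp 2,5)
BNE top: taken
LDR r3, [r6] → r3=M[108]=16
SUB r1, r1, r3 → r1=(-21)-16=-37
ADD r6, r6, #4 → r6=108+4=112
ADD r7, r7, #1 → r7=2+1=3
CMP r7, #5  (cmp 3,5)
BNE top: taken
LDR r3, [r6] → r3=M[112]=-3
SUB r1, r1, r3 → r1=(-37)-(-3)=-34
ADD r6, r6, #4 → r6=112+4=116
ADD r7, r7, #1 → r7=3+1=4
CMP r7, #5  (cmp 4,5)
BNE top: taken
LDR r3, [r6] → r3=M[116]=-8
SUB r1, r1, r3 → r1=(-34)-(-8)=-26
ADD r6, r6, #4 → r6=116+4=120
ADD r7, r7, #1 → r7=4+1=5
CMP r7, #5  (cmp 5,5)
BNE top: not taken
OR r3, r1, r1 → r3=(-26)|(-26)=-26
halt.
Total executed instructions: 36.

36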